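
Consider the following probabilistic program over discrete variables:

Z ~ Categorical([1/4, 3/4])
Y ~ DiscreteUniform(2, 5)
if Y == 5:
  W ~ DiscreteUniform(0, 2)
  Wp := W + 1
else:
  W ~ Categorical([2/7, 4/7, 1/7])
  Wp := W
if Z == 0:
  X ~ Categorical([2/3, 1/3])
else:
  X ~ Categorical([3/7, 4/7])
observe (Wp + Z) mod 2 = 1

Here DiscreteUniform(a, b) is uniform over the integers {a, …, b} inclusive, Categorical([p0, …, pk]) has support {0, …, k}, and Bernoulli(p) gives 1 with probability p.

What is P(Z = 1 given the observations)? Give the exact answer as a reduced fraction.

Enumerate traces; 24 have nonzero weight after conditioning:
  (Z=0, Y=2, W=1, X=0) weight 1/42
  (Z=0, Y=2, W=1, X=1) weight 1/84
  (Z=0, Y=3, W=1, X=0) weight 1/42
  (Z=0, Y=3, W=1, X=1) weight 1/84
  (Z=0, Y=4, W=1, X=0) weight 1/42
  (Z=0, Y=4, W=1, X=1) weight 1/84
  (Z=0, Y=5, W=0, X=0) weight 1/72
  (Z=0, Y=5, W=0, X=1) weight 1/144
  (Z=1, Y=2, W=0, X=0) weight 9/392
  … 15 more
Group by Z:
  weight(Z=0) = 25/168
  weight(Z=1) = 17/56
Total weight = 25/168 + 17/56 = 19/42
P(Z=0 | obs) = 25/168 / 19/42 = 25/76
P(Z=1 | obs) = 17/56 / 19/42 = 51/76

P(Z = 1 | obs) = 51/76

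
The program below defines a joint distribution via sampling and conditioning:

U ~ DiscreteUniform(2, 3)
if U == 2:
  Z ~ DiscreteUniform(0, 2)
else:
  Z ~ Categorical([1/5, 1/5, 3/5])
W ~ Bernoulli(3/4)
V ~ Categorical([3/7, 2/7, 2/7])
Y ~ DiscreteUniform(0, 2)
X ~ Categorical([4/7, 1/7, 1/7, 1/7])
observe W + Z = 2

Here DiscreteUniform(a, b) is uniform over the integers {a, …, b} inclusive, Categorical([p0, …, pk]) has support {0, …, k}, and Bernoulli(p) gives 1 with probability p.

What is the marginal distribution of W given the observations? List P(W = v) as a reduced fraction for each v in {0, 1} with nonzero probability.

Enumerate traces; 144 have nonzero weight after conditioning:
  (U=2, Z=1, W=1, V=0, Y=0, X=0) weight 1/98
  (U=2, Z=1, W=1, V=0, Y=0, X=1) weight 1/392
  (U=2, Z=1, W=1, V=0, Y=0, X=2) weight 1/392
  (U=2, Z=1, W=1, V=0, Y=0, X=3) weight 1/392
  (U=2, Z=1, W=1, V=0, Y=1, X=0) weight 1/98
  (U=2, Z=1, W=1, V=0, Y=1, X=1) weight 1/392
  (U=2, Z=1, W=1, V=0, Y=1, X=2) weight 1/392
  (U=2, Z=1, W=1, V=0, Y=1, X=3) weight 1/392
  (U=2, Z=2, W=0, V=0, Y=0, X=0) weight 1/294
  … 135 more
Group by W:
  weight(W=0) = 7/60
  weight(W=1) = 1/5
Total weight = 7/60 + 1/5 = 19/60
P(W=0 | obs) = 7/60 / 19/60 = 7/19
P(W=1 | obs) = 1/5 / 19/60 = 12/19

P(W=0) = 7/19, P(W=1) = 12/19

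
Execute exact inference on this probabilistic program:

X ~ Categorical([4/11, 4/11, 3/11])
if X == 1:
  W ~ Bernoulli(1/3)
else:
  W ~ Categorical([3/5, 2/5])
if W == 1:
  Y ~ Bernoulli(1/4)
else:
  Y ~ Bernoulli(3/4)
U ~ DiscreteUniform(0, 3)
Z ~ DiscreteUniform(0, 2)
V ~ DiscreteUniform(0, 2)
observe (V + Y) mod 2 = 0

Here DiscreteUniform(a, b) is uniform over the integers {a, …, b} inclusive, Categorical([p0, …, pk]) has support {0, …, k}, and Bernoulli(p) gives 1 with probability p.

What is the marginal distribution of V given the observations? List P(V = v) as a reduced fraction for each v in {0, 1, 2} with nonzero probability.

Enumerate traces; 216 have nonzero weight after conditioning:
  (X=0, W=0, Y=0, U=0, Z=0, V=0) weight 1/660
  (X=0, W=0, Y=0, U=0, Z=0, V=2) weight 1/660
  (X=0, W=0, Y=0, U=0, Z=1, V=0) weight 1/660
  (X=0, W=0, Y=0, U=0, Z=1, V=2) weight 1/660
  (X=0, W=0, Y=0, U=0, Z=2, V=0) weight 1/660
  (X=0, W=0, Y=0, U=0, Z=2, V=2) weight 1/660
  (X=0, W=0, Y=0, U=1, Z=0, V=0) weight 1/660
  (X=0, W=0, Y=0, U=1, Z=0, V=2) weight 1/660
  (X=0, W=0, Y=1, U=0, Z=0, V=1) weight 1/220
  … 207 more
Group by V:
  weight(V=0) = 289/1980
  weight(V=1) = 371/1980
  weight(V=2) = 289/1980
Total weight = 289/1980 + 371/1980 + 289/1980 = 949/1980
P(V=0 | obs) = 289/1980 / 949/1980 = 289/949
P(V=1 | obs) = 371/1980 / 949/1980 = 371/949
P(V=2 | obs) = 289/1980 / 949/1980 = 289/949

P(V=0) = 289/949, P(V=1) = 371/949, P(V=2) = 289/949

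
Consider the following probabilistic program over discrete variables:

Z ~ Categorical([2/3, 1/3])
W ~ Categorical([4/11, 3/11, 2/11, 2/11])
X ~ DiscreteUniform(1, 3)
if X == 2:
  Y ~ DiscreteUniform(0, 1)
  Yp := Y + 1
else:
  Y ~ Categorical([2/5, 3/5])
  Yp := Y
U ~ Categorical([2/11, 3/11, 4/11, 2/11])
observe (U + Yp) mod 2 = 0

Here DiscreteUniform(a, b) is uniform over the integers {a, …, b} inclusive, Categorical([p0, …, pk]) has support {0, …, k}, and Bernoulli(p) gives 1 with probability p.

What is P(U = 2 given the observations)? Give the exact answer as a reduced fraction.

P(U = 2 | obs) = 52/163

Enumerate traces; 96 have nonzero weight after conditioning:
  (Z=0, W=0, X=1, Y=0, U=0) weight 32/5445
  (Z=0, W=0, X=1, Y=0, U=2) weight 64/5445
  (Z=0, W=0, X=1, Y=1, U=1) weight 8/605
  (Z=0, W=0, X=1, Y=1, U=3) weight 16/1815
  (Z=0, W=0, X=2, Y=0, U=1) weight 4/363
  (Z=0, W=0, X=2, Y=0, U=3) weight 8/1089
  (Z=0, W=0, X=2, Y=1, U=0) weight 8/1089
  (Z=0, W=0, X=2, Y=1, U=2) weight 16/1089
  … 88 more
Group by U:
  weight(U=0) = 13/165
  weight(U=1) = 17/110
  weight(U=2) = 26/165
  weight(U=3) = 17/165
Total weight = 13/165 + 17/110 + 26/165 + 17/165 = 163/330
P(U=0 | obs) = 13/165 / 163/330 = 26/163
P(U=1 | obs) = 17/110 / 163/330 = 51/163
P(U=2 | obs) = 26/165 / 163/330 = 52/163
P(U=3 | obs) = 17/165 / 163/330 = 34/163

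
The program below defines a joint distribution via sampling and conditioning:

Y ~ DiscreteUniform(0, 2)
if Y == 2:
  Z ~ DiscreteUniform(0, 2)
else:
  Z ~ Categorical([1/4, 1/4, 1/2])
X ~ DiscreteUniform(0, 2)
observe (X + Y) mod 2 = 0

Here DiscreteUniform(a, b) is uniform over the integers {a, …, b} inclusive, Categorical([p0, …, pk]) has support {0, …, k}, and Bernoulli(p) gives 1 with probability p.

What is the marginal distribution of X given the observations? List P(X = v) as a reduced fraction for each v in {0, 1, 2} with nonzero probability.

Enumerate traces; 15 have nonzero weight after conditioning:
  (Y=0, Z=0, X=0) weight 1/36
  (Y=0, Z=0, X=2) weight 1/36
  (Y=0, Z=1, X=0) weight 1/36
  (Y=0, Z=1, X=2) weight 1/36
  (Y=0, Z=2, X=0) weight 1/18
  (Y=0, Z=2, X=2) weight 1/18
  (Y=1, Z=0, X=1) weight 1/36
  (Y=1, Z=1, X=1) weight 1/36
  … 7 more
Group by X:
  weight(X=0) = 2/9
  weight(X=1) = 1/9
  weight(X=2) = 2/9
Total weight = 2/9 + 1/9 + 2/9 = 5/9
P(X=0 | obs) = 2/9 / 5/9 = 2/5
P(X=1 | obs) = 1/9 / 5/9 = 1/5
P(X=2 | obs) = 2/9 / 5/9 = 2/5

P(X=0) = 2/5, P(X=1) = 1/5, P(X=2) = 2/5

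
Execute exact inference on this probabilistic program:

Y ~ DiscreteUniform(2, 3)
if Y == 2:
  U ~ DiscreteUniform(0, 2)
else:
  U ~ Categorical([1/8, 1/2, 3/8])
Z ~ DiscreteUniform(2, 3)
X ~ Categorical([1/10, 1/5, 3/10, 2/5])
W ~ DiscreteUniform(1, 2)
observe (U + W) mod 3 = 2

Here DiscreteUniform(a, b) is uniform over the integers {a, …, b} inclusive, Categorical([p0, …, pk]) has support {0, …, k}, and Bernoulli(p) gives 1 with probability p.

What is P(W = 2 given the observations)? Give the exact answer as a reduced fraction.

P(W = 2 | obs) = 11/31

Enumerate traces; 32 have nonzero weight after conditioning:
  (Y=2, U=0, Z=2, X=0, W=2) weight 1/240
  (Y=2, U=0, Z=2, X=1, W=2) weight 1/120
  (Y=2, U=0, Z=2, X=2, W=2) weight 1/80
  (Y=2, U=0, Z=2, X=3, W=2) weight 1/60
  (Y=2, U=0, Z=3, X=0, W=2) weight 1/240
  (Y=2, U=0, Z=3, X=1, W=2) weight 1/120
  (Y=2, U=0, Z=3, X=2, W=2) weight 1/80
  (Y=2, U=0, Z=3, X=3, W=2) weight 1/60
  (Y=2, U=1, Z=2, X=0, W=1) weight 1/240
  … 23 more
Group by W:
  weight(W=1) = 5/24
  weight(W=2) = 11/96
Total weight = 5/24 + 11/96 = 31/96
P(W=1 | obs) = 5/24 / 31/96 = 20/31
P(W=2 | obs) = 11/96 / 31/96 = 11/31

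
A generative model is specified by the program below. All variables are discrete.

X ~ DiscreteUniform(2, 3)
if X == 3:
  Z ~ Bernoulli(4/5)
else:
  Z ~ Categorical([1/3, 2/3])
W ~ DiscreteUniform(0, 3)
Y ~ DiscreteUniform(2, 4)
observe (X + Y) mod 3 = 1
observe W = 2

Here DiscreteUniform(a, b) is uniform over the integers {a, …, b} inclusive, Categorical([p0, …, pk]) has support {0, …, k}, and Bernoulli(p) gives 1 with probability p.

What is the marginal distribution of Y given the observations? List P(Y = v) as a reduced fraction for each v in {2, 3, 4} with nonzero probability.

P(Y=2) = 1/2, P(Y=4) = 1/2

Enumerate traces; 4 have nonzero weight after conditioning:
  (X=2, Z=0, W=2, Y=2) weight 1/72
  (X=2, Z=1, W=2, Y=2) weight 1/36
  (X=3, Z=0, W=2, Y=4) weight 1/120
  (X=3, Z=1, W=2, Y=4) weight 1/30
Group by Y:
  weight(Y=2) = 1/24
  weight(Y=4) = 1/24
Total weight = 1/24 + 1/24 = 1/12
P(Y=2 | obs) = 1/24 / 1/12 = 1/2
P(Y=4 | obs) = 1/24 / 1/12 = 1/2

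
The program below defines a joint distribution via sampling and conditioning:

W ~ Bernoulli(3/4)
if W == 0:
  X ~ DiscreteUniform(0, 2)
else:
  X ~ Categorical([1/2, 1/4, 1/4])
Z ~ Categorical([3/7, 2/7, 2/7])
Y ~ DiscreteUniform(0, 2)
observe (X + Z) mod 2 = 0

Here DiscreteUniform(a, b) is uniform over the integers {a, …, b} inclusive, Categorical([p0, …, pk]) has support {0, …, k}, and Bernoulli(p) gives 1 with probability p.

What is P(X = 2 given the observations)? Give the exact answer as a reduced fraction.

P(X = 2 | obs) = 65/201

Enumerate traces; 30 have nonzero weight after conditioning:
  (W=0, X=0, Z=0, Y=0) weight 1/84
  (W=0, X=0, Z=0, Y=1) weight 1/84
  (W=0, X=0, Z=0, Y=2) weight 1/84
  (W=0, X=0, Z=2, Y=0) weight 1/126
  (W=0, X=0, Z=2, Y=1) weight 1/126
  (W=0, X=0, Z=2, Y=2) weight 1/126
  (W=0, X=1, Z=1, Y=0) weight 1/126
  (W=0, X=1, Z=1, Y=1) weight 1/126
  (W=0, X=2, Z=0, Y=0) weight 1/84
  … 21 more
Group by X:
  weight(X=0) = 55/168
  weight(X=1) = 13/168
  weight(X=2) = 65/336
Total weight = 55/168 + 13/168 + 65/336 = 67/112
P(X=0 | obs) = 55/168 / 67/112 = 110/201
P(X=1 | obs) = 13/168 / 67/112 = 26/201
P(X=2 | obs) = 65/336 / 67/112 = 65/201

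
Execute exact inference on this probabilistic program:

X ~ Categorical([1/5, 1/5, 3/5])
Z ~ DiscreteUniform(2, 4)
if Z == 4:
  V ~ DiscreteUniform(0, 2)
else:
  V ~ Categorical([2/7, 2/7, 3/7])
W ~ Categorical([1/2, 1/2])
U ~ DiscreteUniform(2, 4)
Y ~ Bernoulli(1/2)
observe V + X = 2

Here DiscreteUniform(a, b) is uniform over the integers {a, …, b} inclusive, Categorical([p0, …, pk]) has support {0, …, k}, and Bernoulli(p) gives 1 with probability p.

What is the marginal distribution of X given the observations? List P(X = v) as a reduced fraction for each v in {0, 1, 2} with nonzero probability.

Enumerate traces; 108 have nonzero weight after conditioning:
  (X=0, Z=2, V=2, W=0, U=2, Y=0) weight 1/420
  (X=0, Z=2, V=2, W=0, U=2, Y=1) weight 1/420
  (X=0, Z=2, V=2, W=0, U=3, Y=0) weight 1/420
  (X=0, Z=2, V=2, W=0, U=3, Y=1) weight 1/420
  (X=0, Z=2, V=2, W=0, U=4, Y=0) weight 1/420
  (X=0, Z=2, V=2, W=0, U=4, Y=1) weight 1/420
  (X=0, Z=2, V=2, W=1, U=2, Y=0) weight 1/420
  (X=0, Z=2, V=2, W=1, U=2, Y=1) weight 1/420
  (X=1, Z=2, V=1, W=0, U=2, Y=0) weight 1/630
  (X=2, Z=2, V=0, W=0, U=2, Y=0) weight 1/210
  … 98 more
Group by X:
  weight(X=0) = 5/63
  weight(X=1) = 19/315
  weight(X=2) = 19/105
Total weight = 5/63 + 19/315 + 19/105 = 101/315
P(X=0 | obs) = 5/63 / 101/315 = 25/101
P(X=1 | obs) = 19/315 / 101/315 = 19/101
P(X=2 | obs) = 19/105 / 101/315 = 57/101

P(X=0) = 25/101, P(X=1) = 19/101, P(X=2) = 57/101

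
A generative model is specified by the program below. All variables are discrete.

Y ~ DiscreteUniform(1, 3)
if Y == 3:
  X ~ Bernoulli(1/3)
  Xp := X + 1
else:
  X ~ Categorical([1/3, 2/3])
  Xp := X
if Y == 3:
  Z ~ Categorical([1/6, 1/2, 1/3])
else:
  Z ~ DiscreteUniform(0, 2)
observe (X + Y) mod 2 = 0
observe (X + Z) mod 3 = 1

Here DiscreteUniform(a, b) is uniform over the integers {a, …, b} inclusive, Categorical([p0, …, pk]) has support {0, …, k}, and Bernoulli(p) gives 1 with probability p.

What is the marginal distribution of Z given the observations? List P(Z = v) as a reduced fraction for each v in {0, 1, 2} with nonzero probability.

Enumerate traces; 3 have nonzero weight after conditioning:
  (Y=1, X=1, Z=0) weight 2/27
  (Y=2, X=0, Z=1) weight 1/27
  (Y=3, X=1, Z=0) weight 1/54
Group by Z:
  weight(Z=0) = 5/54
  weight(Z=1) = 1/27
Total weight = 5/54 + 1/27 = 7/54
P(Z=0 | obs) = 5/54 / 7/54 = 5/7
P(Z=1 | obs) = 1/27 / 7/54 = 2/7

P(Z=0) = 5/7, P(Z=1) = 2/7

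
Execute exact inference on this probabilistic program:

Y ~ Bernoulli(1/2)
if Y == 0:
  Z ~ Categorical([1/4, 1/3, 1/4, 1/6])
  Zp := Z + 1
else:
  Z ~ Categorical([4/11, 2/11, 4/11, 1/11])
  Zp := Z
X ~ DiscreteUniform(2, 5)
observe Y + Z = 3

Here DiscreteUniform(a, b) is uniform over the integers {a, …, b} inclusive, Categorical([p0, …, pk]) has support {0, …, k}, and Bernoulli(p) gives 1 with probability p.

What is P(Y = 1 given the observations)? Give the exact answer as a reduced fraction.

P(Y = 1 | obs) = 24/35

Enumerate traces; 8 have nonzero weight after conditioning:
  (Y=0, Z=3, X=2) weight 1/48
  (Y=0, Z=3, X=3) weight 1/48
  (Y=0, Z=3, X=4) weight 1/48
  (Y=0, Z=3, X=5) weight 1/48
  (Y=1, Z=2, X=2) weight 1/22
  (Y=1, Z=2, X=3) weight 1/22
  (Y=1, Z=2, X=4) weight 1/22
  (Y=1, Z=2, X=5) weight 1/22
Group by Y:
  weight(Y=0) = 1/12
  weight(Y=1) = 2/11
Total weight = 1/12 + 2/11 = 35/132
P(Y=0 | obs) = 1/12 / 35/132 = 11/35
P(Y=1 | obs) = 2/11 / 35/132 = 24/35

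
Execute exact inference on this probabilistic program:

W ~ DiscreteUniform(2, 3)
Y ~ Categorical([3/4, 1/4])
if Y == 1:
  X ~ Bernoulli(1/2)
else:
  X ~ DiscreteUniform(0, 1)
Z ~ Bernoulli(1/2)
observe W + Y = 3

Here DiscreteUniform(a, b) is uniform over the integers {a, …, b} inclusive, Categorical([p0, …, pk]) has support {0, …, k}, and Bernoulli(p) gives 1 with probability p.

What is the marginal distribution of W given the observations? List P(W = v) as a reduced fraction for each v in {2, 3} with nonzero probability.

P(W=2) = 1/4, P(W=3) = 3/4

Enumerate traces; 8 have nonzero weight after conditioning:
  (W=2, Y=1, X=0, Z=0) weight 1/32
  (W=2, Y=1, X=0, Z=1) weight 1/32
  (W=2, Y=1, X=1, Z=0) weight 1/32
  (W=2, Y=1, X=1, Z=1) weight 1/32
  (W=3, Y=0, X=0, Z=0) weight 3/32
  (W=3, Y=0, X=0, Z=1) weight 3/32
  (W=3, Y=0, X=1, Z=0) weight 3/32
  (W=3, Y=0, X=1, Z=1) weight 3/32
Group by W:
  weight(W=2) = 1/8
  weight(W=3) = 3/8
Total weight = 1/8 + 3/8 = 1/2
P(W=2 | obs) = 1/8 / 1/2 = 1/4
P(W=3 | obs) = 3/8 / 1/2 = 3/4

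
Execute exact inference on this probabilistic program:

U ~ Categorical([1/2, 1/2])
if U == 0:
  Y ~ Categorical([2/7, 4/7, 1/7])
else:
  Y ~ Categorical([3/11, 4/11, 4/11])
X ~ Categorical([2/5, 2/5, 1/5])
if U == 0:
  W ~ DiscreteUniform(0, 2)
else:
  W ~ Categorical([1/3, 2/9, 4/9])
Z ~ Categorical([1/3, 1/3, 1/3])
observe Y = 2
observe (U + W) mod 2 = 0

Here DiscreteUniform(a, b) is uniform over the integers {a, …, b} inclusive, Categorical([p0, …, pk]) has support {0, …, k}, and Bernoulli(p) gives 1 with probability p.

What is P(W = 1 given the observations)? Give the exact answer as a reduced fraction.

P(W = 1 | obs) = 28/61

Enumerate traces; 27 have nonzero weight after conditioning:
  (U=0, Y=2, X=0, W=0, Z=0) weight 1/315
  (U=0, Y=2, X=0, W=0, Z=1) weight 1/315
  (U=0, Y=2, X=0, W=0, Z=2) weight 1/315
  (U=0, Y=2, X=0, W=2, Z=0) weight 1/315
  (U=0, Y=2, X=0, W=2, Z=1) weight 1/315
  (U=0, Y=2, X=0, W=2, Z=2) weight 1/315
  (U=0, Y=2, X=1, W=0, Z=0) weight 1/315
  (U=0, Y=2, X=1, W=0, Z=1) weight 1/315
  (U=1, Y=2, X=0, W=1, Z=0) weight 8/1485
  … 18 more
Group by W:
  weight(W=0) = 1/42
  weight(W=1) = 4/99
  weight(W=2) = 1/42
Total weight = 1/42 + 4/99 + 1/42 = 61/693
P(W=0 | obs) = 1/42 / 61/693 = 33/122
P(W=1 | obs) = 4/99 / 61/693 = 28/61
P(W=2 | obs) = 1/42 / 61/693 = 33/122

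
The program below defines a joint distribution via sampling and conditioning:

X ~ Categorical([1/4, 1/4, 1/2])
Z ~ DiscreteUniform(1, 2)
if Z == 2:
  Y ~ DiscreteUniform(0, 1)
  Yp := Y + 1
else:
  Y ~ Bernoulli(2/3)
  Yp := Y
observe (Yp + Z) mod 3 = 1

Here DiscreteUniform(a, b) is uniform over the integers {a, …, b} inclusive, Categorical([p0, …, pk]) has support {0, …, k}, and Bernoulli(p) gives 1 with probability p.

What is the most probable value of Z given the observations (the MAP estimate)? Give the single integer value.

argmax_v P(Z = v | obs) = 2

Enumerate traces; 6 have nonzero weight after conditioning:
  (X=0, Z=1, Y=0) weight 1/24
  (X=0, Z=2, Y=1) weight 1/16
  (X=1, Z=1, Y=0) weight 1/24
  (X=1, Z=2, Y=1) weight 1/16
  (X=2, Z=1, Y=0) weight 1/12
  (X=2, Z=2, Y=1) weight 1/8
Group by Z:
  weight(Z=1) = 1/6
  weight(Z=2) = 1/4
Total weight = 1/6 + 1/4 = 5/12
P(Z=1 | obs) = 1/6 / 5/12 = 2/5
P(Z=2 | obs) = 1/4 / 5/12 = 3/5
argmax = 2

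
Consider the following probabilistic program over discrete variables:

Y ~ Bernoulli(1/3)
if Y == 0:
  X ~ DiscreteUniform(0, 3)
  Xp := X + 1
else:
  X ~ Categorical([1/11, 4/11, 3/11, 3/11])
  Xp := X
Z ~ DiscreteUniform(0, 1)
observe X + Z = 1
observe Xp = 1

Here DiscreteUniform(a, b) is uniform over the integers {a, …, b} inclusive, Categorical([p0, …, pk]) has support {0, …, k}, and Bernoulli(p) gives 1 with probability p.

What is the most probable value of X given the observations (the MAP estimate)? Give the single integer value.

Enumerate traces; 2 have nonzero weight after conditioning:
  (Y=0, X=0, Z=1) weight 1/12
  (Y=1, X=1, Z=0) weight 2/33
Group by X:
  weight(X=0) = 1/12
  weight(X=1) = 2/33
Total weight = 1/12 + 2/33 = 19/132
P(X=0 | obs) = 1/12 / 19/132 = 11/19
P(X=1 | obs) = 2/33 / 19/132 = 8/19
argmax = 0

argmax_v P(X = v | obs) = 0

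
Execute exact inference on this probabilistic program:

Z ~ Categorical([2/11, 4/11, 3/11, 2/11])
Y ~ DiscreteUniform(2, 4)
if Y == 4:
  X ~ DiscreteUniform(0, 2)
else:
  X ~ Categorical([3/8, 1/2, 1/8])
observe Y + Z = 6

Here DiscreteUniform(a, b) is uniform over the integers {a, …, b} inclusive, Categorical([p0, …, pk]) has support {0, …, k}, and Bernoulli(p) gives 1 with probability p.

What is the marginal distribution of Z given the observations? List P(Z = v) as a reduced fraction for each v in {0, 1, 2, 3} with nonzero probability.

Enumerate traces; 6 have nonzero weight after conditioning:
  (Z=2, Y=4, X=0) weight 1/33
  (Z=2, Y=4, X=1) weight 1/33
  (Z=2, Y=4, X=2) weight 1/33
  (Z=3, Y=3, X=0) weight 1/44
  (Z=3, Y=3, X=1) weight 1/33
  (Z=3, Y=3, X=2) weight 1/132
Group by Z:
  weight(Z=2) = 1/11
  weight(Z=3) = 2/33
Total weight = 1/11 + 2/33 = 5/33
P(Z=2 | obs) = 1/11 / 5/33 = 3/5
P(Z=3 | obs) = 2/33 / 5/33 = 2/5

P(Z=2) = 3/5, P(Z=3) = 2/5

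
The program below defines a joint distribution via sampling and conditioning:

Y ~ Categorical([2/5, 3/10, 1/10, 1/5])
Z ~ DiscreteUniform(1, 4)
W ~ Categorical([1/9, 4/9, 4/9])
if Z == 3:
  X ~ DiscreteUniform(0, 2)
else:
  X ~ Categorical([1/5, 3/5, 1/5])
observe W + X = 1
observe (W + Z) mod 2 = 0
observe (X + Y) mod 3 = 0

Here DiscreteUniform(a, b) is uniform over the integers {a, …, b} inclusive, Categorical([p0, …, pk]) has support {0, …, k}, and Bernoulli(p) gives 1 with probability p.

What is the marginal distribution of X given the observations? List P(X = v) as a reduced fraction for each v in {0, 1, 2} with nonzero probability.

Enumerate traces; 6 have nonzero weight after conditioning:
  (Y=0, Z=1, W=1, X=0) weight 2/225
  (Y=0, Z=3, W=1, X=0) weight 2/135
  (Y=2, Z=2, W=0, X=1) weight 1/600
  (Y=2, Z=4, W=0, X=1) weight 1/600
  (Y=3, Z=1, W=1, X=0) weight 1/225
  (Y=3, Z=3, W=1, X=0) weight 1/135
Group by X:
  weight(X=0) = 8/225
  weight(X=1) = 1/300
Total weight = 8/225 + 1/300 = 7/180
P(X=0 | obs) = 8/225 / 7/180 = 32/35
P(X=1 | obs) = 1/300 / 7/180 = 3/35

P(X=0) = 32/35, P(X=1) = 3/35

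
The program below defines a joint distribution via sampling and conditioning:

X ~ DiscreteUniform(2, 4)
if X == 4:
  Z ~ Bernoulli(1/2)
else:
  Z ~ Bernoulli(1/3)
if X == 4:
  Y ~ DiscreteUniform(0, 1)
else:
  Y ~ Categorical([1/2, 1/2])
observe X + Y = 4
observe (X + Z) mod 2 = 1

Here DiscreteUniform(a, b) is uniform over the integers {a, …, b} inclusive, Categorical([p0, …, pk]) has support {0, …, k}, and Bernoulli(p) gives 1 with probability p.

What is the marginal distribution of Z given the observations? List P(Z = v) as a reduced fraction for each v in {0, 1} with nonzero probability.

Enumerate traces; 2 have nonzero weight after conditioning:
  (X=3, Z=0, Y=1) weight 1/9
  (X=4, Z=1, Y=0) weight 1/12
Group by Z:
  weight(Z=0) = 1/9
  weight(Z=1) = 1/12
Total weight = 1/9 + 1/12 = 7/36
P(Z=0 | obs) = 1/9 / 7/36 = 4/7
P(Z=1 | obs) = 1/12 / 7/36 = 3/7

P(Z=0) = 4/7, P(Z=1) = 3/7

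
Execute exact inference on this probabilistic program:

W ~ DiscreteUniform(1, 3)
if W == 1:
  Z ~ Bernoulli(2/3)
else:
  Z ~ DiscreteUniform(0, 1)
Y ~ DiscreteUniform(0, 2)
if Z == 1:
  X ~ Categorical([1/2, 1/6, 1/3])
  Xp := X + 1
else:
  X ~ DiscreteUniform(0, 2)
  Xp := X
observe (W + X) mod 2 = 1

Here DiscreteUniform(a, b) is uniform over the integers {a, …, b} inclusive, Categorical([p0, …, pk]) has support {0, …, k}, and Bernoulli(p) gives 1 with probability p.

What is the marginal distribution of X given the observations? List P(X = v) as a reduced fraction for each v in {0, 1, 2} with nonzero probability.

Enumerate traces; 30 have nonzero weight after conditioning:
  (W=1, Z=0, Y=0, X=0) weight 1/81
  (W=1, Z=0, Y=0, X=2) weight 1/81
  (W=1, Z=0, Y=1, X=0) weight 1/81
  (W=1, Z=0, Y=1, X=2) weight 1/81
  (W=1, Z=0, Y=2, X=0) weight 1/81
  (W=1, Z=0, Y=2, X=2) weight 1/81
  (W=1, Z=1, Y=0, X=0) weight 1/27
  (W=1, Z=1, Y=0, X=2) weight 2/81
  (W=2, Z=0, Y=0, X=1) weight 1/54
  … 21 more
Group by X:
  weight(X=0) = 31/108
  weight(X=1) = 1/12
  weight(X=2) = 2/9
Total weight = 31/108 + 1/12 + 2/9 = 16/27
P(X=0 | obs) = 31/108 / 16/27 = 31/64
P(X=1 | obs) = 1/12 / 16/27 = 9/64
P(X=2 | obs) = 2/9 / 16/27 = 3/8

P(X=0) = 31/64, P(X=1) = 9/64, P(X=2) = 3/8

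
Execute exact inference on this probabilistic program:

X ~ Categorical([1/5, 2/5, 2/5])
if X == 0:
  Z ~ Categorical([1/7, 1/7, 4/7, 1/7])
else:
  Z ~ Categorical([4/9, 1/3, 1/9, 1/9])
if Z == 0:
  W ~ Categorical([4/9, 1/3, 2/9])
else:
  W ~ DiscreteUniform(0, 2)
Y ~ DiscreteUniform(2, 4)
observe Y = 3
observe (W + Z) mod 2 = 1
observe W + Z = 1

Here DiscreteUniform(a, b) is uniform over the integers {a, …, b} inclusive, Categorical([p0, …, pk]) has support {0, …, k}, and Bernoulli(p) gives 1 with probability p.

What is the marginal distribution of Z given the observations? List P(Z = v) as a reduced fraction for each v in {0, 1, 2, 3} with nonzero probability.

Enumerate traces; 6 have nonzero weight after conditioning:
  (X=0, Z=0, W=1, Y=3) weight 1/315
  (X=0, Z=1, W=0, Y=3) weight 1/315
  (X=1, Z=0, W=1, Y=3) weight 8/405
  (X=1, Z=1, W=0, Y=3) weight 2/135
  (X=2, Z=0, W=1, Y=3) weight 8/405
  (X=2, Z=1, W=0, Y=3) weight 2/135
Group by Z:
  weight(Z=0) = 121/2835
  weight(Z=1) = 31/945
Total weight = 121/2835 + 31/945 = 214/2835
P(Z=0 | obs) = 121/2835 / 214/2835 = 121/214
P(Z=1 | obs) = 31/945 / 214/2835 = 93/214

P(Z=0) = 121/214, P(Z=1) = 93/214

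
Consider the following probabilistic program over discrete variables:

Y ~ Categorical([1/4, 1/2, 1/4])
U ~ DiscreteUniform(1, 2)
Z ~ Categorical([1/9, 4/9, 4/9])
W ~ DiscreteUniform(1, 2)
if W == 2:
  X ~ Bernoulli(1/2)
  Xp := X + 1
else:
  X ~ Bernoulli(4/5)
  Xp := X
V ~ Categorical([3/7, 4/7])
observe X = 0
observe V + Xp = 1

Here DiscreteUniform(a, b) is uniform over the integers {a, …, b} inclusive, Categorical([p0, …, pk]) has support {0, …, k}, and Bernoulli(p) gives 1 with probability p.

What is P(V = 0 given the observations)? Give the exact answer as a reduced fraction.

Enumerate traces; 36 have nonzero weight after conditioning:
  (Y=0, U=1, Z=0, W=1, X=0, V=1) weight 1/1260
  (Y=0, U=1, Z=0, W=2, X=0, V=0) weight 1/672
  (Y=0, U=1, Z=1, W=1, X=0, V=1) weight 1/315
  (Y=0, U=1, Z=1, W=2, X=0, V=0) weight 1/168
  (Y=0, U=1, Z=2, W=1, X=0, V=1) weight 1/315
  (Y=0, U=1, Z=2, W=2, X=0, V=0) weight 1/168
  (Y=0, U=2, Z=0, W=1, X=0, V=1) weight 1/1260
  (Y=0, U=2, Z=0, W=2, X=0, V=0) weight 1/672
  … 28 more
Group by V:
  weight(V=0) = 3/28
  weight(V=1) = 2/35
Total weight = 3/28 + 2/35 = 23/140
P(V=0 | obs) = 3/28 / 23/140 = 15/23
P(V=1 | obs) = 2/35 / 23/140 = 8/23

P(V = 0 | obs) = 15/23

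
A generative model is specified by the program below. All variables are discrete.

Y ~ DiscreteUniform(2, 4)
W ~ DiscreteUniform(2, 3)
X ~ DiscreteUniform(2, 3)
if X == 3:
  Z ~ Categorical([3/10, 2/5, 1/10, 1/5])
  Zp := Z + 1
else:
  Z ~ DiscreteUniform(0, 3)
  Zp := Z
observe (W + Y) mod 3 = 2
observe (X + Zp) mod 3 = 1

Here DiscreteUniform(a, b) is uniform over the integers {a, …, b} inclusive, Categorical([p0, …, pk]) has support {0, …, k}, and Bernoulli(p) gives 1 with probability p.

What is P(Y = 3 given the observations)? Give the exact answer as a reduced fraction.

Enumerate traces; 6 have nonzero weight after conditioning:
  (Y=2, W=3, X=2, Z=2) weight 1/48
  (Y=2, W=3, X=3, Z=0) weight 1/40
  (Y=2, W=3, X=3, Z=3) weight 1/60
  (Y=3, W=2, X=2, Z=2) weight 1/48
  (Y=3, W=2, X=3, Z=0) weight 1/40
  (Y=3, W=2, X=3, Z=3) weight 1/60
Group by Y:
  weight(Y=2) = 1/16
  weight(Y=3) = 1/16
Total weight = 1/16 + 1/16 = 1/8
P(Y=2 | obs) = 1/16 / 1/8 = 1/2
P(Y=3 | obs) = 1/16 / 1/8 = 1/2

P(Y = 3 | obs) = 1/2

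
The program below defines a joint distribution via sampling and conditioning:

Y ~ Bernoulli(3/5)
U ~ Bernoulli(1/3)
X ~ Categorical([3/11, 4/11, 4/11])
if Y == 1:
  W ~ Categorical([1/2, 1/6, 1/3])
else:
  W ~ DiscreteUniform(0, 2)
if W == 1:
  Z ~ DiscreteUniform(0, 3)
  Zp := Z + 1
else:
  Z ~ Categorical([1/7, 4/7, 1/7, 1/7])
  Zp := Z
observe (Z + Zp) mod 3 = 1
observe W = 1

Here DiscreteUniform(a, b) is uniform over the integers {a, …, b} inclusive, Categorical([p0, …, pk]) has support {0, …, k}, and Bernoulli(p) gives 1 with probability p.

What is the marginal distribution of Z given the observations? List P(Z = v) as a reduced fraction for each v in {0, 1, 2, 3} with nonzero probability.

P(Z=0) = 1/2, P(Z=3) = 1/2

Enumerate traces; 24 have nonzero weight after conditioning:
  (Y=0, U=0, X=0, W=1, Z=0) weight 1/165
  (Y=0, U=0, X=0, W=1, Z=3) weight 1/165
  (Y=0, U=0, X=1, W=1, Z=0) weight 4/495
  (Y=0, U=0, X=1, W=1, Z=3) weight 4/495
  (Y=0, U=0, X=2, W=1, Z=0) weight 4/495
  (Y=0, U=0, X=2, W=1, Z=3) weight 4/495
  (Y=0, U=1, X=0, W=1, Z=0) weight 1/330
  (Y=0, U=1, X=0, W=1, Z=3) weight 1/330
  … 16 more
Group by Z:
  weight(Z=0) = 7/120
  weight(Z=3) = 7/120
Total weight = 7/120 + 7/120 = 7/60
P(Z=0 | obs) = 7/120 / 7/60 = 1/2
P(Z=3 | obs) = 7/120 / 7/60 = 1/2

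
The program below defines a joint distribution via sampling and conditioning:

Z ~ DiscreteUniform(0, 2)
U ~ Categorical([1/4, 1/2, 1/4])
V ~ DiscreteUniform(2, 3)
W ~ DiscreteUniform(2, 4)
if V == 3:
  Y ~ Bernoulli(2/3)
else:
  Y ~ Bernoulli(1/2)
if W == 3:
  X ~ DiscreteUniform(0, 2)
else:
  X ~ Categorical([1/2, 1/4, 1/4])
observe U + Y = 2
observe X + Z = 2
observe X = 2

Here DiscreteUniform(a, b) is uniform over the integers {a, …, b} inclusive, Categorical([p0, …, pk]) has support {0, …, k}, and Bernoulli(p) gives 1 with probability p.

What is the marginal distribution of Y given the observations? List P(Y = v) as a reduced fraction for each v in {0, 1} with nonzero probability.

P(Y=0) = 5/19, P(Y=1) = 14/19

Enumerate traces; 12 have nonzero weight after conditioning:
  (Z=0, U=1, V=2, W=2, Y=1, X=2) weight 1/288
  (Z=0, U=1, V=2, W=3, Y=1, X=2) weight 1/216
  (Z=0, U=1, V=2, W=4, Y=1, X=2) weight 1/288
  (Z=0, U=1, V=3, W=2, Y=1, X=2) weight 1/216
  (Z=0, U=1, V=3, W=3, Y=1, X=2) weight 1/162
  (Z=0, U=1, V=3, W=4, Y=1, X=2) weight 1/216
  (Z=0, U=2, V=2, W=2, Y=0, X=2) weight 1/576
  (Z=0, U=2, V=2, W=3, Y=0, X=2) weight 1/432
  … 4 more
Group by Y:
  weight(Y=0) = 25/2592
  weight(Y=1) = 35/1296
Total weight = 25/2592 + 35/1296 = 95/2592
P(Y=0 | obs) = 25/2592 / 95/2592 = 5/19
P(Y=1 | obs) = 35/1296 / 95/2592 = 14/19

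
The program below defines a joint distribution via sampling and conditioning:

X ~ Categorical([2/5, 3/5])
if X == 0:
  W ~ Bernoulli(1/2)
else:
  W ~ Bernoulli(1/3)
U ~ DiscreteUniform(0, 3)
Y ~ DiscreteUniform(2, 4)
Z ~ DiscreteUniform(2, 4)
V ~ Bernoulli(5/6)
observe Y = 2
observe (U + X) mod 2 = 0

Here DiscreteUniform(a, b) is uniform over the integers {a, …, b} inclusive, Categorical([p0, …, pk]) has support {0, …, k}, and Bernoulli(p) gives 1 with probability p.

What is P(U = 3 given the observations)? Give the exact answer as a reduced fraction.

Enumerate traces; 48 have nonzero weight after conditioning:
  (X=0, W=0, U=0, Y=2, Z=2, V=0) weight 1/1080
  (X=0, W=0, U=0, Y=2, Z=2, V=1) weight 1/216
  (X=0, W=0, U=0, Y=2, Z=3, V=0) weight 1/1080
  (X=0, W=0, U=0, Y=2, Z=3, V=1) weight 1/216
  (X=0, W=0, U=0, Y=2, Z=4, V=0) weight 1/1080
  (X=0, W=0, U=0, Y=2, Z=4, V=1) weight 1/216
  (X=0, W=0, U=2, Y=2, Z=2, V=0) weight 1/1080
  (X=0, W=0, U=2, Y=2, Z=2, V=1) weight 1/216
  (X=1, W=0, U=1, Y=2, Z=2, V=0) weight 1/540
  (X=1, W=0, U=3, Y=2, Z=2, V=0) weight 1/540
  … 38 more
Group by U:
  weight(U=0) = 1/30
  weight(U=1) = 1/20
  weight(U=2) = 1/30
  weight(U=3) = 1/20
Total weight = 1/30 + 1/20 + 1/30 + 1/20 = 1/6
P(U=0 | obs) = 1/30 / 1/6 = 1/5
P(U=1 | obs) = 1/20 / 1/6 = 3/10
P(U=2 | obs) = 1/30 / 1/6 = 1/5
P(U=3 | obs) = 1/20 / 1/6 = 3/10

P(U = 3 | obs) = 3/10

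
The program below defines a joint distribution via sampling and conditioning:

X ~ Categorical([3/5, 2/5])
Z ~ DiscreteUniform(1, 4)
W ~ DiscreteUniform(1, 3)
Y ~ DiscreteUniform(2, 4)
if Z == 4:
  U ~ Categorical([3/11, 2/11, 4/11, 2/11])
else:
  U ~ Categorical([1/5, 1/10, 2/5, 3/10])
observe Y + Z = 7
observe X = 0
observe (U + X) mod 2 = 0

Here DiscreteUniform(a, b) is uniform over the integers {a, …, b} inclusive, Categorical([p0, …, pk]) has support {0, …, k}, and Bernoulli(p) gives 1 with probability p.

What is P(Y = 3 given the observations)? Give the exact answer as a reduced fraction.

P(Y = 3 | obs) = 35/68

Enumerate traces; 12 have nonzero weight after conditioning:
  (X=0, Z=3, W=1, Y=4, U=0) weight 1/300
  (X=0, Z=3, W=1, Y=4, U=2) weight 1/150
  (X=0, Z=3, W=2, Y=4, U=0) weight 1/300
  (X=0, Z=3, W=2, Y=4, U=2) weight 1/150
  (X=0, Z=3, W=3, Y=4, U=0) weight 1/300
  (X=0, Z=3, W=3, Y=4, U=2) weight 1/150
  (X=0, Z=4, W=1, Y=3, U=0) weight 1/220
  (X=0, Z=4, W=1, Y=3, U=2) weight 1/165
  … 4 more
Group by Y:
  weight(Y=3) = 7/220
  weight(Y=4) = 3/100
Total weight = 7/220 + 3/100 = 17/275
P(Y=3 | obs) = 7/220 / 17/275 = 35/68
P(Y=4 | obs) = 3/100 / 17/275 = 33/68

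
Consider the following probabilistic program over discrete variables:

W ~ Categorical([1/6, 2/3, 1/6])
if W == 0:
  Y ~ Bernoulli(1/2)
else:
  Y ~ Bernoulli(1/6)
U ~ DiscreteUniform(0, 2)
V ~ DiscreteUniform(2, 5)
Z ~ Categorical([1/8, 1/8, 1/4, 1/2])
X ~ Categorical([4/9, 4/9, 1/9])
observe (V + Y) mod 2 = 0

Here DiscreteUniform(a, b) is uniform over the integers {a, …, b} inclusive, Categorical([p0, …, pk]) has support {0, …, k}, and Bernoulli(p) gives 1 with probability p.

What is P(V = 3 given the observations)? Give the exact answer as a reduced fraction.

P(V = 3 | obs) = 1/9

Enumerate traces; 432 have nonzero weight after conditioning:
  (W=0, Y=0, U=0, V=2, Z=0, X=0) weight 1/2592
  (W=0, Y=0, U=0, V=2, Z=0, X=1) weight 1/2592
  (W=0, Y=0, U=0, V=2, Z=0, X=2) weight 1/10368
  (W=0, Y=0, U=0, V=2, Z=1, X=0) weight 1/2592
  (W=0, Y=0, U=0, V=2, Z=1, X=1) weight 1/2592
  (W=0, Y=0, U=0, V=2, Z=1, X=2) weight 1/10368
  (W=0, Y=0, U=0, V=2, Z=2, X=0) weight 1/1296
  (W=0, Y=0, U=0, V=2, Z=2, X=1) weight 1/1296
  (W=0, Y=0, U=0, V=4, Z=0, X=0) weight 1/2592
  (W=0, Y=1, U=0, V=3, Z=0, X=0) weight 1/2592
  … 422 more
Group by V:
  weight(V=2) = 7/36
  weight(V=3) = 1/18
  weight(V=4) = 7/36
  weight(V=5) = 1/18
Total weight = 7/36 + 1/18 + 7/36 + 1/18 = 1/2
P(V=2 | obs) = 7/36 / 1/2 = 7/18
P(V=3 | obs) = 1/18 / 1/2 = 1/9
P(V=4 | obs) = 7/36 / 1/2 = 7/18
P(V=5 | obs) = 1/18 / 1/2 = 1/9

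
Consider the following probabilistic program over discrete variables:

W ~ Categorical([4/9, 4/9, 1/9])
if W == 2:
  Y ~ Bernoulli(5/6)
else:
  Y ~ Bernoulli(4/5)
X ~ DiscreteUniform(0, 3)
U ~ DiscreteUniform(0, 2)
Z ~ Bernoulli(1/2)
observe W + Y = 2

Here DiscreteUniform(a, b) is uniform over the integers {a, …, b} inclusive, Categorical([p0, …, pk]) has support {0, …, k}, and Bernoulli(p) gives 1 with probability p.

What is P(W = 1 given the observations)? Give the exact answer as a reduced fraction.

Enumerate traces; 48 have nonzero weight after conditioning:
  (W=1, Y=1, X=0, U=0, Z=0) weight 2/135
  (W=1, Y=1, X=0, U=0, Z=1) weight 2/135
  (W=1, Y=1, X=0, U=1, Z=0) weight 2/135
  (W=1, Y=1, X=0, U=1, Z=1) weight 2/135
  (W=1, Y=1, X=0, U=2, Z=0) weight 2/135
  (W=1, Y=1, X=0, U=2, Z=1) weight 2/135
  (W=1, Y=1, X=1, U=0, Z=0) weight 2/135
  (W=1, Y=1, X=1, U=0, Z=1) weight 2/135
  (W=2, Y=0, X=0, U=0, Z=0) weight 1/1296
  … 39 more
Group by W:
  weight(W=1) = 16/45
  weight(W=2) = 1/54
Total weight = 16/45 + 1/54 = 101/270
P(W=1 | obs) = 16/45 / 101/270 = 96/101
P(W=2 | obs) = 1/54 / 101/270 = 5/101

P(W = 1 | obs) = 96/101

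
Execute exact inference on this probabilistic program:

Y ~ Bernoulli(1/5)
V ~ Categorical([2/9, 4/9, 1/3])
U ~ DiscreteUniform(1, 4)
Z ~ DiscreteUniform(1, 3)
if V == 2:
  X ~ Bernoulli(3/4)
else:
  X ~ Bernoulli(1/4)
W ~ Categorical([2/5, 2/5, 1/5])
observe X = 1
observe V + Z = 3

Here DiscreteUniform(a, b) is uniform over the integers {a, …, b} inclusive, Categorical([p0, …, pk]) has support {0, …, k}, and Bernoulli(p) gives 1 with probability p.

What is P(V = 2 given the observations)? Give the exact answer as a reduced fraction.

Enumerate traces; 72 have nonzero weight after conditioning:
  (Y=0, V=0, U=1, Z=3, X=1, W=0) weight 1/675
  (Y=0, V=0, U=1, Z=3, X=1, W=1) weight 1/675
  (Y=0, V=0, U=1, Z=3, X=1, W=2) weight 1/1350
  (Y=0, V=0, U=2, Z=3, X=1, W=0) weight 1/675
  (Y=0, V=0, U=2, Z=3, X=1, W=1) weight 1/675
  (Y=0, V=0, U=2, Z=3, X=1, W=2) weight 1/1350
  (Y=0, V=0, U=3, Z=3, X=1, W=0) weight 1/675
  (Y=0, V=0, U=3, Z=3, X=1, W=1) weight 1/675
  (Y=0, V=1, U=1, Z=2, X=1, W=0) weight 2/675
  (Y=0, V=2, U=1, Z=1, X=1, W=0) weight 1/150
  … 62 more
Group by V:
  weight(V=0) = 1/54
  weight(V=1) = 1/27
  weight(V=2) = 1/12
Total weight = 1/54 + 1/27 + 1/12 = 5/36
P(V=0 | obs) = 1/54 / 5/36 = 2/15
P(V=1 | obs) = 1/27 / 5/36 = 4/15
P(V=2 | obs) = 1/12 / 5/36 = 3/5

P(V = 2 | obs) = 3/5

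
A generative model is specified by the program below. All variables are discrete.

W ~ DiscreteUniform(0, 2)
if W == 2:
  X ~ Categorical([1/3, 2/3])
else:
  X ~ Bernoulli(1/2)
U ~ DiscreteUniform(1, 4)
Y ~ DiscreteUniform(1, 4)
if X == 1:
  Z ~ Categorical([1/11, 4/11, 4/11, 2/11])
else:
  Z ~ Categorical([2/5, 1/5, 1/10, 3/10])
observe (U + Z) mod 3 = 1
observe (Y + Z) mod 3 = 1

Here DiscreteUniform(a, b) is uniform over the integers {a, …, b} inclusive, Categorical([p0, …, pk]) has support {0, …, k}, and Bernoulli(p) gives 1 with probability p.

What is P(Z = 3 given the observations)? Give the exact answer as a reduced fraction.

Enumerate traces; 60 have nonzero weight after conditioning:
  (W=0, X=0, U=1, Y=1, Z=0) weight 1/240
  (W=0, X=0, U=1, Y=1, Z=3) weight 1/320
  (W=0, X=0, U=1, Y=4, Z=0) weight 1/240
  (W=0, X=0, U=1, Y=4, Z=3) weight 1/320
  (W=0, X=0, U=2, Y=2, Z=2) weight 1/960
  (W=0, X=0, U=3, Y=3, Z=1) weight 1/480
  (W=0, X=0, U=4, Y=1, Z=0) weight 1/240
  (W=0, X=0, U=4, Y=1, Z=3) weight 1/320
  … 52 more
Group by Z:
  weight(Z=0) = 113/1980
  weight(Z=1) = 1/55
  weight(Z=2) = 61/3960
  weight(Z=3) = 29/495
Total weight = 113/1980 + 1/55 + 61/3960 + 29/495 = 197/1320
P(Z=0 | obs) = 113/1980 / 197/1320 = 226/591
P(Z=1 | obs) = 1/55 / 197/1320 = 24/197
P(Z=2 | obs) = 61/3960 / 197/1320 = 61/591
P(Z=3 | obs) = 29/495 / 197/1320 = 232/591

P(Z = 3 | obs) = 232/591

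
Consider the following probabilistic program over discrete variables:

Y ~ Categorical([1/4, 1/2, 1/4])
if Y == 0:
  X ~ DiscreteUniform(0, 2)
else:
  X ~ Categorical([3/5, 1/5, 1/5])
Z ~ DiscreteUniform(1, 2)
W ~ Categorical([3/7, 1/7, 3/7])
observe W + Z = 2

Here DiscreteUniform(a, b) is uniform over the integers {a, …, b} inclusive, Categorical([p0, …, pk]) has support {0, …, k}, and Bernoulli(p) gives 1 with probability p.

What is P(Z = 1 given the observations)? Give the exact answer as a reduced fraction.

P(Z = 1 | obs) = 1/4

Enumerate traces; 18 have nonzero weight after conditioning:
  (Y=0, X=0, Z=1, W=1) weight 1/168
  (Y=0, X=0, Z=2, W=0) weight 1/56
  (Y=0, X=1, Z=1, W=1) weight 1/168
  (Y=0, X=1, Z=2, W=0) weight 1/56
  (Y=0, X=2, Z=1, W=1) weight 1/168
  (Y=0, X=2, Z=2, W=0) weight 1/56
  (Y=1, X=0, Z=1, W=1) weight 3/140
  (Y=1, X=0, Z=2, W=0) weight 9/140
  … 10 more
Group by Z:
  weight(Z=1) = 1/14
  weight(Z=2) = 3/14
Total weight = 1/14 + 3/14 = 2/7
P(Z=1 | obs) = 1/14 / 2/7 = 1/4
P(Z=2 | obs) = 3/14 / 2/7 = 3/4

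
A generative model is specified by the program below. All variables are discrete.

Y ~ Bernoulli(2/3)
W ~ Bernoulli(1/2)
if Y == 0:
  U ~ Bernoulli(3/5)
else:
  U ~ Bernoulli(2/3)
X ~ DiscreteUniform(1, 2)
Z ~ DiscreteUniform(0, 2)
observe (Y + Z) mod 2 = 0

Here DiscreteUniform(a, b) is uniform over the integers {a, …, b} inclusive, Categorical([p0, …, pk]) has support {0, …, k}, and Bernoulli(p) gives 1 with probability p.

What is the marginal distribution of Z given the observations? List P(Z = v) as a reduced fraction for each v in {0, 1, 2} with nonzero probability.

Enumerate traces; 24 have nonzero weight after conditioning:
  (Y=0, W=0, U=0, X=1, Z=0) weight 1/90
  (Y=0, W=0, U=0, X=1, Z=2) weight 1/90
  (Y=0, W=0, U=0, X=2, Z=0) weight 1/90
  (Y=0, W=0, U=0, X=2, Z=2) weight 1/90
  (Y=0, W=0, U=1, X=1, Z=0) weight 1/60
  (Y=0, W=0, U=1, X=1, Z=2) weight 1/60
  (Y=0, W=0, U=1, X=2, Z=0) weight 1/60
  (Y=0, W=0, U=1, X=2, Z=2) weight 1/60
  (Y=1, W=0, U=0, X=1, Z=1) weight 1/54
  … 15 more
Group by Z:
  weight(Z=0) = 1/9
  weight(Z=1) = 2/9
  weight(Z=2) = 1/9
Total weight = 1/9 + 2/9 + 1/9 = 4/9
P(Z=0 | obs) = 1/9 / 4/9 = 1/4
P(Z=1 | obs) = 2/9 / 4/9 = 1/2
P(Z=2 | obs) = 1/9 / 4/9 = 1/4

P(Z=0) = 1/4, P(Z=1) = 1/2, P(Z=2) = 1/4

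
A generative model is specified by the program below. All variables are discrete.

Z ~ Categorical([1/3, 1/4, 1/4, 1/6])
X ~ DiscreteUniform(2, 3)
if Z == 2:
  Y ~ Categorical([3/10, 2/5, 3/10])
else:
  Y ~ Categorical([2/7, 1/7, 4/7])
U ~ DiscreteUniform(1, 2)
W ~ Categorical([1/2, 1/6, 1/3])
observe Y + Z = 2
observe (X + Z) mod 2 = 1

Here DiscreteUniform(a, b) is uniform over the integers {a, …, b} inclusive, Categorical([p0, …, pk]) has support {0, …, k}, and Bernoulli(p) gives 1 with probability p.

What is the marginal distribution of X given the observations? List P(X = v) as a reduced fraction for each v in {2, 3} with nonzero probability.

P(X=2) = 30/253, P(X=3) = 223/253

Enumerate traces; 18 have nonzero weight after conditioning:
  (Z=0, X=3, Y=2, U=1, W=0) weight 1/42
  (Z=0, X=3, Y=2, U=1, W=1) weight 1/126
  (Z=0, X=3, Y=2, U=1, W=2) weight 1/63
  (Z=0, X=3, Y=2, U=2, W=0) weight 1/42
  (Z=0, X=3, Y=2, U=2, W=1) weight 1/126
  (Z=0, X=3, Y=2, U=2, W=2) weight 1/63
  (Z=1, X=2, Y=1, U=1, W=0) weight 1/224
  (Z=1, X=2, Y=1, U=1, W=1) weight 1/672
  … 10 more
Group by X:
  weight(X=2) = 1/56
  weight(X=3) = 223/1680
Total weight = 1/56 + 223/1680 = 253/1680
P(X=2 | obs) = 1/56 / 253/1680 = 30/253
P(X=3 | obs) = 223/1680 / 253/1680 = 223/253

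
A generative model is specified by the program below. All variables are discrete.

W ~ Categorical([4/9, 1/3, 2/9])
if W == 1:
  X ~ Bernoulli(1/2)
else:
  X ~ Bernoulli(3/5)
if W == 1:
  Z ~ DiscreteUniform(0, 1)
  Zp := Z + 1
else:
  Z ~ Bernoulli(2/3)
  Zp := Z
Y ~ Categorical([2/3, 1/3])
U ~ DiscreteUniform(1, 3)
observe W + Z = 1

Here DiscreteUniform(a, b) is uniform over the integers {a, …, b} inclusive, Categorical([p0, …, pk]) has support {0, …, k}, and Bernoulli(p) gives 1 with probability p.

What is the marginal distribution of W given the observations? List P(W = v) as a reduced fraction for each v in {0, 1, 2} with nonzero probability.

Enumerate traces; 24 have nonzero weight after conditioning:
  (W=0, X=0, Z=1, Y=0, U=1) weight 32/1215
  (W=0, X=0, Z=1, Y=0, U=2) weight 32/1215
  (W=0, X=0, Z=1, Y=0, U=3) weight 32/1215
  (W=0, X=0, Z=1, Y=1, U=1) weight 16/1215
  (W=0, X=0, Z=1, Y=1, U=2) weight 16/1215
  (W=0, X=0, Z=1, Y=1, U=3) weight 16/1215
  (W=0, X=1, Z=1, Y=0, U=1) weight 16/405
  (W=0, X=1, Z=1, Y=0, U=2) weight 16/405
  (W=1, X=0, Z=0, Y=0, U=1) weight 1/54
  … 15 more
Group by W:
  weight(W=0) = 8/27
  weight(W=1) = 1/6
Total weight = 8/27 + 1/6 = 25/54
P(W=0 | obs) = 8/27 / 25/54 = 16/25
P(W=1 | obs) = 1/6 / 25/54 = 9/25

P(W=0) = 16/25, P(W=1) = 9/25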